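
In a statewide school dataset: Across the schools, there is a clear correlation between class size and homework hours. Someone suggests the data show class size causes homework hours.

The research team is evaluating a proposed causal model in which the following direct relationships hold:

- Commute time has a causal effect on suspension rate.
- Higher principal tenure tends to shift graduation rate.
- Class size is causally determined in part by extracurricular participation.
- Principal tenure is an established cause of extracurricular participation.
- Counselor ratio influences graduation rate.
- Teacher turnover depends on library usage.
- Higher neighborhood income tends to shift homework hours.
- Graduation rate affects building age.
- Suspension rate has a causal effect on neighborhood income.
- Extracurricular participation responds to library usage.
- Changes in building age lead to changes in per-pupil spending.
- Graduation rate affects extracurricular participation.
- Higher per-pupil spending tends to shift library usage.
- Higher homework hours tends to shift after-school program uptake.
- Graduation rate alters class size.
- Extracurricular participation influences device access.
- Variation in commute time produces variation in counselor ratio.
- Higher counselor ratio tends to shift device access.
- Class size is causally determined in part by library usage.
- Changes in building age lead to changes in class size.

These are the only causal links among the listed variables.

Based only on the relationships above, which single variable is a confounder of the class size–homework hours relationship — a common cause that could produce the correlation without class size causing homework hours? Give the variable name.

commute time

Commute time has a causal path to class size (commute time → counselor ratio → graduation rate → class size) and a separate causal path to homework hours (commute time → suspension rate → neighborhood income → homework hours), so it is a common cause of both.
No stated relationship gives class size a causal route to homework hours, so the correlation is explained by the shared upstream cause rather than a direct effect.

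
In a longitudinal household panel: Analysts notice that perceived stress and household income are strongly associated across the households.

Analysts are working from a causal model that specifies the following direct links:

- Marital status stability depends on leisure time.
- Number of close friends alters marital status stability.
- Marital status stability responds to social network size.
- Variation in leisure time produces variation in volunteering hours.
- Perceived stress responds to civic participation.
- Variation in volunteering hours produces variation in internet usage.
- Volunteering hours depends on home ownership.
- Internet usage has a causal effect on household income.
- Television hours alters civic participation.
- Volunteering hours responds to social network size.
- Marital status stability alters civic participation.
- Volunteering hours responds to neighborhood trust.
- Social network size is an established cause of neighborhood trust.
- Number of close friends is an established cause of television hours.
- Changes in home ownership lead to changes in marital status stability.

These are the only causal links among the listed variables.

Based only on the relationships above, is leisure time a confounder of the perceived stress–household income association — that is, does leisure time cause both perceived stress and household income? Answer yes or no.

yes

Leisure time has a causal path to perceived stress (leisure time → marital status stability → civic participation → perceived stress) and to household income (leisure time → volunteering hours → internet usage → household income), so it is a common cause of both — a confounder.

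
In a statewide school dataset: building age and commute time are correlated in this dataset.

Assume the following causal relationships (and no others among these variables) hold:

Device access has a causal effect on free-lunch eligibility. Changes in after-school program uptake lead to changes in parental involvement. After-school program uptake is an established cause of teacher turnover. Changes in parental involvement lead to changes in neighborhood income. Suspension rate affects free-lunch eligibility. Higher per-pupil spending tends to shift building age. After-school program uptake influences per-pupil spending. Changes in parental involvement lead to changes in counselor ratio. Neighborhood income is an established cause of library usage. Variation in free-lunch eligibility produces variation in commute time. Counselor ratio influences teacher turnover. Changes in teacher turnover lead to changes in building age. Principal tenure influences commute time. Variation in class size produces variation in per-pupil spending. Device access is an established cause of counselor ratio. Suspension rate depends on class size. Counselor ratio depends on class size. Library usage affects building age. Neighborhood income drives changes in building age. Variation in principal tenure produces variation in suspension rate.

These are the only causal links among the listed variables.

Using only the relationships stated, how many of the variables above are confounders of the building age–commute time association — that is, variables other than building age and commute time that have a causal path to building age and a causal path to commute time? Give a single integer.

The common causes are: class size (to building age via class size → per-pupil spending → building age; to commute time via class size → suspension rate → free-lunch eligibility → commute time); device access (to building age via device access → counselor ratio → teacher turnover → building age; to commute time via device access → free-lunch eligibility → commute time).
Every other variable lacks a causal path to at least one of building age and commute time.

2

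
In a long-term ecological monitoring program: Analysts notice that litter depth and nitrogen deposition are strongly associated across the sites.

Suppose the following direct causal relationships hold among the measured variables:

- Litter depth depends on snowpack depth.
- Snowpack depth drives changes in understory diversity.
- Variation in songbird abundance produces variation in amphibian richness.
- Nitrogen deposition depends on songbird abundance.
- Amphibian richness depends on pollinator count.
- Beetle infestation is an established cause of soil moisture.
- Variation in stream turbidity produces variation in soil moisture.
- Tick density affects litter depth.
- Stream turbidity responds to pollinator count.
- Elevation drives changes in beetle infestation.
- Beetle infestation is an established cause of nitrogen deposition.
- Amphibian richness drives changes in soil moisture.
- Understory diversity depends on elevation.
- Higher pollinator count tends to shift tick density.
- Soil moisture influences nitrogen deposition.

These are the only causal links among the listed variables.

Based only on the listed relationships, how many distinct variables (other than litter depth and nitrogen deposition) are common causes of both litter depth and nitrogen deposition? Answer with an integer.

The common causes are: pollinator count (to litter depth via pollinator count → tick density → litter depth; to nitrogen deposition via pollinator count → stream turbidity → soil moisture → nitrogen deposition).
Every other variable lacks a causal path to at least one of litter depth and nitrogen deposition.

1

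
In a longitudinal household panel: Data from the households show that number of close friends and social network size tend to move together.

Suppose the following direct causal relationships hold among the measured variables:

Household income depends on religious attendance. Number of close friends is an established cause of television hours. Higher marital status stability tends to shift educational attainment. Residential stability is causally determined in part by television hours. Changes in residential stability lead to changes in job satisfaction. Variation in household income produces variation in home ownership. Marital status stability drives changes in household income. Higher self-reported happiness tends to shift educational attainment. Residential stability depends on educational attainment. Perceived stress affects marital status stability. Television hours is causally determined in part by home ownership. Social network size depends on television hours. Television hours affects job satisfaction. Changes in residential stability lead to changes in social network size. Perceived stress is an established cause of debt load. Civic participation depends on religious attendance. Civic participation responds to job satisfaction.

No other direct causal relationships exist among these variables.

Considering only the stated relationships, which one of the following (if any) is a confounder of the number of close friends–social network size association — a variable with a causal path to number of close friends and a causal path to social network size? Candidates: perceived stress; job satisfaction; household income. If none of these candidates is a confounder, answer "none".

None of the listed candidates has causal paths to both number of close friends and social network size in the stated relationships, so none is a common cause.

none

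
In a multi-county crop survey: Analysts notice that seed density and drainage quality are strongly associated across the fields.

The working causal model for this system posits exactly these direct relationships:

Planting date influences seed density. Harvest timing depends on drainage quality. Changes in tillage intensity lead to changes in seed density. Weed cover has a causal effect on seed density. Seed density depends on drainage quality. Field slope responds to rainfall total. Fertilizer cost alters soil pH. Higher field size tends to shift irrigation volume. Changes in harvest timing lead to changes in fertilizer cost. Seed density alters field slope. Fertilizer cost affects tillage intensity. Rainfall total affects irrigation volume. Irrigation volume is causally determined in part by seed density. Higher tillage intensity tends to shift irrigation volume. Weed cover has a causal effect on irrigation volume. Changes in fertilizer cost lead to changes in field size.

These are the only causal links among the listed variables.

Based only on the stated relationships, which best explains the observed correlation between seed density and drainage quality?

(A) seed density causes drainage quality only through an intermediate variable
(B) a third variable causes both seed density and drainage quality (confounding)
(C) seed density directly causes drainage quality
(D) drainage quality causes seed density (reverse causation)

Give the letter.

D

The stated link runs drainage quality → seed density; seed density has no causal path to drainage quality. No variable causes both, so confounding is ruled out. The correlation reflects reverse causation.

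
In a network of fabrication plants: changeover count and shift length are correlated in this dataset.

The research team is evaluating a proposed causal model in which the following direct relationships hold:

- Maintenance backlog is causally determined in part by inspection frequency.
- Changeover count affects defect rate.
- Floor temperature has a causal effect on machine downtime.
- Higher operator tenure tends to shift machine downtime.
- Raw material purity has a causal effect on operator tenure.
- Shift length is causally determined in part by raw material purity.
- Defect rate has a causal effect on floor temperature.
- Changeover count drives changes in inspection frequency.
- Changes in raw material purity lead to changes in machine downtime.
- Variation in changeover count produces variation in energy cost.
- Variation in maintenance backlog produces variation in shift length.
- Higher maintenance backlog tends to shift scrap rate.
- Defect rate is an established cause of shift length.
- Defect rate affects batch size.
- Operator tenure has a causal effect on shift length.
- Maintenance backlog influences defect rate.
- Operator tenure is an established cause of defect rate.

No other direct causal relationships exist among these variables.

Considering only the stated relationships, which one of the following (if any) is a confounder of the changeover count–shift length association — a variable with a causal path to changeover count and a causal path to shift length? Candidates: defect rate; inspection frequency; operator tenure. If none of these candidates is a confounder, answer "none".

None of the listed candidates has causal paths to both changeover count and shift length in the stated relationships, so none is a common cause.

none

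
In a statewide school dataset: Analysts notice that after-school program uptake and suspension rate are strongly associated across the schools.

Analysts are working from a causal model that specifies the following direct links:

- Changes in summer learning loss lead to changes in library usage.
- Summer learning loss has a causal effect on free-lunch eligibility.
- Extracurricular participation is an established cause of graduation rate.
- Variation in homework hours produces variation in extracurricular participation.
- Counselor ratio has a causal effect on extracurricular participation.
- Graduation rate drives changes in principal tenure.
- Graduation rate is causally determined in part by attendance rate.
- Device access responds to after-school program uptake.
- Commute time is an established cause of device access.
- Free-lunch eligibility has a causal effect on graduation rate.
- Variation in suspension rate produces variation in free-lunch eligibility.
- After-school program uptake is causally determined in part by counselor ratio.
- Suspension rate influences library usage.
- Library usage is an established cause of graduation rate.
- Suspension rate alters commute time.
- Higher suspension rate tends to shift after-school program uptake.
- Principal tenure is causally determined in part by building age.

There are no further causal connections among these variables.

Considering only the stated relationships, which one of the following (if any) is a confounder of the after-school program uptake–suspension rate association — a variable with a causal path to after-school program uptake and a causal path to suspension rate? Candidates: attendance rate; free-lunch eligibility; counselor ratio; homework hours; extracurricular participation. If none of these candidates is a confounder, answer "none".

none

None of the listed candidates has causal paths to both after-school program uptake and suspension rate in the stated relationships, so none is a common cause.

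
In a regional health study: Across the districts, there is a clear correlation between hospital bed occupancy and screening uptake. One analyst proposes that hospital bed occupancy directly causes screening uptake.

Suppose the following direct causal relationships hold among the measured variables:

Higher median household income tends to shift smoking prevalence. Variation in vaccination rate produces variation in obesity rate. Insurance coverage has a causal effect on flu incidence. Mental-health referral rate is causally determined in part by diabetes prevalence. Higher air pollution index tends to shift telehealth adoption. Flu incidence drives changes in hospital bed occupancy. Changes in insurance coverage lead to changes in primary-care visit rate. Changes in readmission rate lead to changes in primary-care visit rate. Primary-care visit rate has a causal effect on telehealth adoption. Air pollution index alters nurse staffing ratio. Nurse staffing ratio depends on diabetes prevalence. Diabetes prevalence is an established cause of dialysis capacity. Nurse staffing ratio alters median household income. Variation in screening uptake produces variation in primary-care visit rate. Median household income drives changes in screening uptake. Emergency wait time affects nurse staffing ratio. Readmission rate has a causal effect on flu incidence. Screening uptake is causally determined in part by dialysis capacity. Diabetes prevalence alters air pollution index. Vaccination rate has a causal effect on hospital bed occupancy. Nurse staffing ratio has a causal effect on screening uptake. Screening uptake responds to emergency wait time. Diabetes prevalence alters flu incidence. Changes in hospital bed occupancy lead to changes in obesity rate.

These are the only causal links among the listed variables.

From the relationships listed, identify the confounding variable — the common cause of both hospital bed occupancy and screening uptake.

Diabetes prevalence has a causal path to hospital bed occupancy (diabetes prevalence → flu incidence → hospital bed occupancy) and a separate causal path to screening uptake (diabetes prevalence → dialysis capacity → screening uptake), so it is a common cause of both.
No stated relationship gives hospital bed occupancy a causal route to screening uptake, so the correlation is explained by the shared upstream cause rather than a direct effect.

diabetes prevalence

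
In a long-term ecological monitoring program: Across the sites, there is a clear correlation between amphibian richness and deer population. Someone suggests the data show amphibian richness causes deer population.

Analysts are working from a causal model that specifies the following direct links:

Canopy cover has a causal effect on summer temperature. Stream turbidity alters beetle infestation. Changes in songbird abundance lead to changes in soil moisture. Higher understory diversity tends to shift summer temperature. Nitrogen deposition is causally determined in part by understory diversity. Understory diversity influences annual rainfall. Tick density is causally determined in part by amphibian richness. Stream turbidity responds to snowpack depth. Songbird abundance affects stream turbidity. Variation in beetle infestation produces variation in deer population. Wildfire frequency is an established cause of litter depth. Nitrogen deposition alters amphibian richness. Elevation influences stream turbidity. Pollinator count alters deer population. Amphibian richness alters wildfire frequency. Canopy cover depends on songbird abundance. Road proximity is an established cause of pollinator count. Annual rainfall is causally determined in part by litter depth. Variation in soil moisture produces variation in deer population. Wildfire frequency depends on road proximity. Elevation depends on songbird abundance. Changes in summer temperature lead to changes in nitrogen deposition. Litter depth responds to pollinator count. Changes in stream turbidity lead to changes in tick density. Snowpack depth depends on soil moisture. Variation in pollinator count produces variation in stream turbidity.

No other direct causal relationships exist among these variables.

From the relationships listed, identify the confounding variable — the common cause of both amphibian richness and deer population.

Songbird abundance has a causal path to amphibian richness (songbird abundance → canopy cover → summer temperature → nitrogen deposition → amphibian richness) and a separate causal path to deer population (songbird abundance → soil moisture → deer population), so it is a common cause of both.
No stated relationship gives amphibian richness a causal route to deer population, so the correlation is explained by the shared upstream cause rather than a direct effect.

songbird abundance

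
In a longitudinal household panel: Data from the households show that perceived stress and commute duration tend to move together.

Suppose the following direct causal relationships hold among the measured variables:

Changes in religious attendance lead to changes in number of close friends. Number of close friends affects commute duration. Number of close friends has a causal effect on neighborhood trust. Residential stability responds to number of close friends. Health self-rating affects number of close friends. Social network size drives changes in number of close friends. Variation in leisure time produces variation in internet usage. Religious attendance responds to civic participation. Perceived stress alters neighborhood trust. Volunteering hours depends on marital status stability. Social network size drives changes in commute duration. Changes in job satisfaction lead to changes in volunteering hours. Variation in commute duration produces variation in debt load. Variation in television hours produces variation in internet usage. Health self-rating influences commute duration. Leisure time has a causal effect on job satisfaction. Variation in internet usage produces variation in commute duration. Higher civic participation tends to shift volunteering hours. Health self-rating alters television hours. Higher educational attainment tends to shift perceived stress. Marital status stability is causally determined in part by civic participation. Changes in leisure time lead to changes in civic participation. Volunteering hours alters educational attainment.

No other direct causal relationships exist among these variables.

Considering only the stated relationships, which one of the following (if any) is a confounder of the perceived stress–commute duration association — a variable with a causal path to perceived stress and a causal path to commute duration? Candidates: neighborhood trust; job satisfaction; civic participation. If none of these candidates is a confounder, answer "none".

Civic participation causes perceived stress (civic participation → volunteering hours → educational attainment → perceived stress) and also causes commute duration (civic participation → religious attendance → number of close friends → commute duration); it is a common cause of both.
Each of the other candidates lacks a causal path to at least one of perceived stress and commute duration, so they do not confound the relationship.

civic participation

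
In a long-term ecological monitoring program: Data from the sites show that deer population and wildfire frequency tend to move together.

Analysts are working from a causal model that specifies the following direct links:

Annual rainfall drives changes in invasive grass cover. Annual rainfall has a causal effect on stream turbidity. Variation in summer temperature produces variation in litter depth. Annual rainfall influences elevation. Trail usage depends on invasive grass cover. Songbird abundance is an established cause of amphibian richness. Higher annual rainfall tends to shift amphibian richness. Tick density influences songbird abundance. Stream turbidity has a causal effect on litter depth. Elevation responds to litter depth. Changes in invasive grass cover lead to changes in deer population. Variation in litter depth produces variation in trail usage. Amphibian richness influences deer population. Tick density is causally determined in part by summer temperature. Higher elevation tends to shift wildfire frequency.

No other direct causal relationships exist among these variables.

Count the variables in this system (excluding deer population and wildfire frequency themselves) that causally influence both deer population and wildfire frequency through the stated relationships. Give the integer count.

2

The common causes are: annual rainfall (to deer population via annual rainfall → amphibian richness → deer population; to wildfire frequency via annual rainfall → elevation → wildfire frequency); summer temperature (to deer population via summer temperature → tick density → songbird abundance → amphibian richness → deer population; to wildfire frequency via summer temperature → litter depth → elevation → wildfire frequency).
Every other variable lacks a causal path to at least one of deer population and wildfire frequency.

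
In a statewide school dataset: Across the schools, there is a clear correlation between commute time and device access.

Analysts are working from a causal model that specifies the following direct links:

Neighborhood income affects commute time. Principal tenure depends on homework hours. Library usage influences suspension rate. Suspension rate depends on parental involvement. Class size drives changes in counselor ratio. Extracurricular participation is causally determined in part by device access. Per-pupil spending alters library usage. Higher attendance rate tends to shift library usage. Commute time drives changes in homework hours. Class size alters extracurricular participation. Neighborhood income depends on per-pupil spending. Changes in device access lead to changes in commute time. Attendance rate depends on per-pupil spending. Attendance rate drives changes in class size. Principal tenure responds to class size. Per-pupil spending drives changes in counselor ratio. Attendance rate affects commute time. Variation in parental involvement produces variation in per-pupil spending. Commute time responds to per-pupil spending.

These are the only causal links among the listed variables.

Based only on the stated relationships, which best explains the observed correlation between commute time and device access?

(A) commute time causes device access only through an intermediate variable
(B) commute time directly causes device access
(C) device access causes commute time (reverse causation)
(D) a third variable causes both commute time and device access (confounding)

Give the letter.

The stated link runs device access → commute time; commute time has no causal path to device access. No variable causes both, so confounding is ruled out. The correlation reflects reverse causation.

C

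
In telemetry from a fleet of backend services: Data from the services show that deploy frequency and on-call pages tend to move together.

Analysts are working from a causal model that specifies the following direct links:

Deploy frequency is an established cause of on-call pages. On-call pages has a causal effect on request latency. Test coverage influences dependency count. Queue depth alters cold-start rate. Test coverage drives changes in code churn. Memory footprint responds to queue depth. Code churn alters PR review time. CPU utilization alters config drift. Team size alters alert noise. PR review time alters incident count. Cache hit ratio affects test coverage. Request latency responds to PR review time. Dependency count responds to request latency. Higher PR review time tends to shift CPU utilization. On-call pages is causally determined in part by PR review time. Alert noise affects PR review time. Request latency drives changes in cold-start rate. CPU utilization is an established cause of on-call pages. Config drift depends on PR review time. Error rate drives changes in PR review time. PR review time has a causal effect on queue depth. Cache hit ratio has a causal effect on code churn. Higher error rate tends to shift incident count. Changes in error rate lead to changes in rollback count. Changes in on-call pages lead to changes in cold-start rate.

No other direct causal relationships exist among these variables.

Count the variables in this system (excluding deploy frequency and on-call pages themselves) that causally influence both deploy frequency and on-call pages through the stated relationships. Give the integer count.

No listed variable has a causal path to both deploy frequency and on-call pages, so there are no common causes.

0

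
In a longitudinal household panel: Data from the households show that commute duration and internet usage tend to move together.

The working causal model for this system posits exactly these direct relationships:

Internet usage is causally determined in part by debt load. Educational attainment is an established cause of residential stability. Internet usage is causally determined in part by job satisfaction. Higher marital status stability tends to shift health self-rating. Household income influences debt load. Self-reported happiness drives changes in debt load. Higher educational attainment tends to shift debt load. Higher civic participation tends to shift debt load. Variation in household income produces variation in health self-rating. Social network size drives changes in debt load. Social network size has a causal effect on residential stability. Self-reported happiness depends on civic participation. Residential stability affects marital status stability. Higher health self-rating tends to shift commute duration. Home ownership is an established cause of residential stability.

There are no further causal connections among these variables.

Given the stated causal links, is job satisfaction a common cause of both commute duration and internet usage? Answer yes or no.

no

Job satisfaction has no stated causal path to commute duration. A confounder must cause both variables, so job satisfaction does not qualify.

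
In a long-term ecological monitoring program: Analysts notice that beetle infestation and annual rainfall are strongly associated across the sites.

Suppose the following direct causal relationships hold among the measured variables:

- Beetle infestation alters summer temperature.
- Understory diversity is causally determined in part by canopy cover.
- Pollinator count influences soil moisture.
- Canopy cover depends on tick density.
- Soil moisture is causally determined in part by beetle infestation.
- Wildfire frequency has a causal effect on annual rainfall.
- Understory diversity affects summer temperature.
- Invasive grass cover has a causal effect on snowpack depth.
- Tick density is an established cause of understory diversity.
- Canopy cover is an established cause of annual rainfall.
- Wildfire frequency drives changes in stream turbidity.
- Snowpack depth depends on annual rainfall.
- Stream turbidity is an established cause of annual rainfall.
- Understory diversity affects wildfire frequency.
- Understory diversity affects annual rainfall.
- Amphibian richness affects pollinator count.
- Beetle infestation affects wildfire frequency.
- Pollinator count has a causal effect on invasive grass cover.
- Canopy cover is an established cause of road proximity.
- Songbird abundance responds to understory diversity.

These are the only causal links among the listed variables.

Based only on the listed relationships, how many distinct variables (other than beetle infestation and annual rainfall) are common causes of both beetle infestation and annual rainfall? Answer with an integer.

0

No listed variable has a causal path to both beetle infestation and annual rainfall, so there are no common causes.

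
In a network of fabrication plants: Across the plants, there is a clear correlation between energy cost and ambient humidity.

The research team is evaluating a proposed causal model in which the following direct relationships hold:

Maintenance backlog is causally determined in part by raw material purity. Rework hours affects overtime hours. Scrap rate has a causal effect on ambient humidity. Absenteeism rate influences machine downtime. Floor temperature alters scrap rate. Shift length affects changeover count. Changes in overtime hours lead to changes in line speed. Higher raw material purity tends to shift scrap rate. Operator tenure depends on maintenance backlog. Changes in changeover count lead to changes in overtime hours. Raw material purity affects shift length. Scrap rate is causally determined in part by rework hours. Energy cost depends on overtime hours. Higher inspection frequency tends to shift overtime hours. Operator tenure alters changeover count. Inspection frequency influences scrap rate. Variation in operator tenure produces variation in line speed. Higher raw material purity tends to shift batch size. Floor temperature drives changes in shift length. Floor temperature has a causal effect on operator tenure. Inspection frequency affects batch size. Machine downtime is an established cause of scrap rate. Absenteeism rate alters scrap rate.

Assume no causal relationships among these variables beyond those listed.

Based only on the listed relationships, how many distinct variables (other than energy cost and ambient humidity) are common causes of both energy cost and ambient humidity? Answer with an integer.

The common causes are: floor temperature (to energy cost via floor temperature → shift length → changeover count → overtime hours → energy cost; to ambient humidity via floor temperature → scrap rate → ambient humidity); inspection frequency (to energy cost via inspection frequency → overtime hours → energy cost; to ambient humidity via inspection frequency → scrap rate → ambient humidity); raw material purity (to energy cost via raw material purity → shift length → changeover count → overtime hours → energy cost; to ambient humidity via raw material purity → scrap rate → ambient humidity); rework hours (to energy cost via rework hours → overtime hours → energy cost; to ambient humidity via rework hours → scrap rate → ambient humidity).
Every other variable lacks a causal path to at least one of energy cost and ambient humidity.

4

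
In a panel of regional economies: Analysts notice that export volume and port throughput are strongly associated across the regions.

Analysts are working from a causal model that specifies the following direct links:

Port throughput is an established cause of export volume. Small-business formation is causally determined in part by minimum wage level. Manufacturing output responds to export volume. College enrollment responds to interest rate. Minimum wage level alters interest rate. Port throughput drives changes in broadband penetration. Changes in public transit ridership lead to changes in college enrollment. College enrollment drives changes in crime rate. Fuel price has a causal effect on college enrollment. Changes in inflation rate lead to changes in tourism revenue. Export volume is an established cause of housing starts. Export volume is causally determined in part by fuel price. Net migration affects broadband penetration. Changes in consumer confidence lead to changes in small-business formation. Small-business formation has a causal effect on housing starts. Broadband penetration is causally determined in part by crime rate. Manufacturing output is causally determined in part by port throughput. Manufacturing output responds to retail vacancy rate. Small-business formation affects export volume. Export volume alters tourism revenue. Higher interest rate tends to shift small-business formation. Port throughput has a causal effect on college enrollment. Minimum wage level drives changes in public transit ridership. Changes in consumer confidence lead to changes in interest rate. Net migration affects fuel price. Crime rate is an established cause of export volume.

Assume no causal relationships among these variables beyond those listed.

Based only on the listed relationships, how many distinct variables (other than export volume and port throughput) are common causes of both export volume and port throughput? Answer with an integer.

No listed variable has a causal path to both export volume and port throughput, so there are no common causes.

0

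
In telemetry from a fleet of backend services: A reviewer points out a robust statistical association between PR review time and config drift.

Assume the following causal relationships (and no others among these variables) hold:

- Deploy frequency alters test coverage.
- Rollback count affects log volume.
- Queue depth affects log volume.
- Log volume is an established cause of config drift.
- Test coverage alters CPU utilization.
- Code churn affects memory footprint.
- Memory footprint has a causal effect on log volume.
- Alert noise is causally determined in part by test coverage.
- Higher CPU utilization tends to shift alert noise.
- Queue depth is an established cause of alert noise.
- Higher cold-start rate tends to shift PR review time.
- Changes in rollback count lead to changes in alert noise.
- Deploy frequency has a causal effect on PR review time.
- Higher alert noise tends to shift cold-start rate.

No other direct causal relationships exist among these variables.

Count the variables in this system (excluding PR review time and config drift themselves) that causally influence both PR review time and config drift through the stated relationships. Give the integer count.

The common causes are: queue depth (to PR review time via queue depth → alert noise → cold-start rate → PR review time; to config drift via queue depth → log volume → config drift); rollback count (to PR review time via rollback count → alert noise → cold-start rate → PR review time; to config drift via rollback count → log volume → config drift).
Every other variable lacks a causal path to at least one of PR review time and config drift.

2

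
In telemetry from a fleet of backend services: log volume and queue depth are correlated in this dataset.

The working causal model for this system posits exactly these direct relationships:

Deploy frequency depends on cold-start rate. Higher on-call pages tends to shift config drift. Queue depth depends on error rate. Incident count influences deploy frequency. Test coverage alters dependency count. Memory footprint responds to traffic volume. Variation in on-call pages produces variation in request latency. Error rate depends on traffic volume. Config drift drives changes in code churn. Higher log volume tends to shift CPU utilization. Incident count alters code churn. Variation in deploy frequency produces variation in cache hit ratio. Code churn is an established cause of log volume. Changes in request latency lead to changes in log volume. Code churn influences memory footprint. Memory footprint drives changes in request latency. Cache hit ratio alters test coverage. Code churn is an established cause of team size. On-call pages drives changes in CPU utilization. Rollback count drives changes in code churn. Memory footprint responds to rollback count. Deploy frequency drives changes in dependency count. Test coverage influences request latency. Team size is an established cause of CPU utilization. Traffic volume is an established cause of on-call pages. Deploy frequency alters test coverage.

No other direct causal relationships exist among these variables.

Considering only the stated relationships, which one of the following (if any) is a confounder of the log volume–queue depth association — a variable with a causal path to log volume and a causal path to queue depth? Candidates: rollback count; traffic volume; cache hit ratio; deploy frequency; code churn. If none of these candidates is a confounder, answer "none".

traffic volume

Traffic volume causes log volume (traffic volume → memory footprint → request latency → log volume) and also causes queue depth (traffic volume → error rate → queue depth); it is a common cause of both.
Each of the other candidates lacks a causal path to at least one of log volume and queue depth, so they do not confound the relationship.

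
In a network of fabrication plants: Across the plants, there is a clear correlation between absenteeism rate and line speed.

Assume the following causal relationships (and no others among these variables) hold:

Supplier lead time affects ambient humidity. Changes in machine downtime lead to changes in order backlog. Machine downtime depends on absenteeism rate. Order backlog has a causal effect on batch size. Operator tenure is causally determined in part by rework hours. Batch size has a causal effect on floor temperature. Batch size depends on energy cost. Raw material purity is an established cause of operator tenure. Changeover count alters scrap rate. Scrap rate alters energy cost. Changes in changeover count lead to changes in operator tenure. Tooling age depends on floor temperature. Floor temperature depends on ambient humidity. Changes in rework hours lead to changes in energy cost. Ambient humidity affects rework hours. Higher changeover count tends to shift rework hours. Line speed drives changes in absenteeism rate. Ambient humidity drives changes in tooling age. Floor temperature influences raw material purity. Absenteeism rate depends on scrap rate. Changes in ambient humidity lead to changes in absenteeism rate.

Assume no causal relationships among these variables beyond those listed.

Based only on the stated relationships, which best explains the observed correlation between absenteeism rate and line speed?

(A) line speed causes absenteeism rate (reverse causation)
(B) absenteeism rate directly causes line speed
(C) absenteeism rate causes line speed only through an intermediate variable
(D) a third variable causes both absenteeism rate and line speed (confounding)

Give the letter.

A

The stated link runs line speed → absenteeism rate; absenteeism rate has no causal path to line speed. No variable causes both, so confounding is ruled out. The correlation reflects reverse causation.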